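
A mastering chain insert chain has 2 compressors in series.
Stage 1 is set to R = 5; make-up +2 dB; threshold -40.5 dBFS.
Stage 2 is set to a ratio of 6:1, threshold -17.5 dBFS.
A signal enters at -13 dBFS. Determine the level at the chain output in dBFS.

-33 dBFS

Stage 1: 27.5 dB above -40.5 dBFS, reduced 5:1 to 5.5 dB above → -35 dBFS; +2 dB make-up → -33 dBFS.
Stage 2: -33 dBFS ≤ -17.5 dBFS, so stage 2 doesn't engage; output -33 dBFS.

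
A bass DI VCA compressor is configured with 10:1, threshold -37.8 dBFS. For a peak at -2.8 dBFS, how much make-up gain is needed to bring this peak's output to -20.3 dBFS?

Overshoot 35 dB → 35/10 = 3.5 dB after compression, so the compressed level is -37.8 + 3.5 = -34.3 dBFS.
Make-up = target − compressed = -20.3 − (-34.3) = 14 dB.

14 dB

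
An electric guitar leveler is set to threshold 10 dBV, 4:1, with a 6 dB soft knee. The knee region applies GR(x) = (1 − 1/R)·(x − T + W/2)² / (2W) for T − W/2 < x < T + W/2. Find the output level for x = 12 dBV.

10.4375 dBV

x − T + W/2 = 12 − 10 + 3 = 5.
GR = (1 − 1/4) × 5² / 12 = 0.75 × 25 / 12 = 1.5625 dB.
Output = 12 − 1.5625 = 10.4375 dBV.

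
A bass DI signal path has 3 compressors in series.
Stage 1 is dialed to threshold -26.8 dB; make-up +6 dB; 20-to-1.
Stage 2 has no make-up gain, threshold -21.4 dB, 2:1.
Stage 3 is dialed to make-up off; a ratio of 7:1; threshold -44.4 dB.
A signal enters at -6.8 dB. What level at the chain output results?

Stage 1: 20 dB above -26.8 dB, reduced 20:1 to 1 dB above → -25.8 dB; +6 dB make-up → -19.8 dB.
Stage 2: overshoot 1.6 dB → 1.6/2 = 0.8 dB → -20.6 dB.
Stage 3: -20.6 dB is 23.8 dB over -44.4 dB; at 7:1 that becomes 3.4 dB over, giving -41 dB.

-41 dB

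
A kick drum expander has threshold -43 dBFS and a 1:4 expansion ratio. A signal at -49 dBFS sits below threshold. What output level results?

-67 dBFS

The input is 6 dB below the -43 dBFS threshold.
A 1:4 expander multiplies undershoot by 4: 6 × 4 = 24 dB below threshold.
Output = -43 − 24 = -67 dBFS.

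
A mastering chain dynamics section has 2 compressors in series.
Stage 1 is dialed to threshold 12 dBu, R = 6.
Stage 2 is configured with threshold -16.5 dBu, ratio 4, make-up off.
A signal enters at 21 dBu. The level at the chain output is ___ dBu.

Stage 1: overshoot 9 dB → 9/6 = 1.5 dB → 13.5 dBu.
Stage 2: 13.5 dBu is 30 dB over -16.5 dBu; at 4:1 that becomes 7.5 dB over, giving -9 dBu.

-9 dBu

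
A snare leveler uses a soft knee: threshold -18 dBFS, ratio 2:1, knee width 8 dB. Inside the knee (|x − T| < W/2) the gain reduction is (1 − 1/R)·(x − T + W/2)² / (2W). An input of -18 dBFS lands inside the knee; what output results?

-18.5 dBFS

x − T + W/2 = -18 − (-18) + 4 = 4.
GR = (1 − 1/2) × 4² / 16 = 0.5 × 16 / 16 = 0.5 dB.
Output = -18 − 0.5 = -18.5 dBFS.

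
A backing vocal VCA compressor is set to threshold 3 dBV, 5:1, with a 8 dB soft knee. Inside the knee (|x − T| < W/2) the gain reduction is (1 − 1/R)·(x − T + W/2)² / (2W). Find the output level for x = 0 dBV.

x − T + W/2 = 0 − 3 + 4 = 1.
GR = (1 − 1/5) × 1² / 16 = 0.8 × 1 / 16 = 0.05 dB.
Output = 0 − 0.05 = -0.05 dBV.

-0.05 dBV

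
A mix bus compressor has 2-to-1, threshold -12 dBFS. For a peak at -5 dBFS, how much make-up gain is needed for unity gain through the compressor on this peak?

3.5 dB

Without make-up, output = threshold + overshoot/2 = -12 + 3.5 = -8.5 dBFS.
Gap to target: 3.5 dB.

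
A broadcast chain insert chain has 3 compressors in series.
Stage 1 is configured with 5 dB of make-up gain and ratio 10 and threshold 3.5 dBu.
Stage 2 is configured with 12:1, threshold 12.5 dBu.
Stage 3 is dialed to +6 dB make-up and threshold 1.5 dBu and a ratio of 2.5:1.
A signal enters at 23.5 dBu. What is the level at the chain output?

Stage 1: overshoot 20 dB → 20/10 = 2 dB → 5.5 dBu; +5 dB make-up → 10.5 dBu.
Stage 2: below threshold (10.5 ≤ 12.5); passes unchanged; output 10.5 dBu.
Stage 3: 9 dB above 1.5 dBu, reduced 2.5:1 to 3.6 dB above → 5.1 dBu; +6 dB make-up → 11.1 dBu.

11.1 dBu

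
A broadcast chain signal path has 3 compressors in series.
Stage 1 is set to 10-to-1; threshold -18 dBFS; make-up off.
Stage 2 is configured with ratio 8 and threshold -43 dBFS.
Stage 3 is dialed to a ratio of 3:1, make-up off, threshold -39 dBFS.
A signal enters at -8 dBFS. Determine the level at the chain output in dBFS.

-39.75 dBFS

Stage 1: 10 dB above -18 dBFS, reduced 10:1 to 1 dB above → -17 dBFS.
Stage 2: -17 dBFS is 26 dB over -43 dBFS; at 8:1 that becomes 3.25 dB over, giving -39.75 dBFS.
Stage 3: -39.75 dBFS is at or below the -39 dBFS threshold — no compression; output -39.75 dBFS.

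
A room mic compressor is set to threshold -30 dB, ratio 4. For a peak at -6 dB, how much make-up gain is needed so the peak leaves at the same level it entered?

18 dB

The peak compresses to -30 + 24/4 = -24 dB.
To reach -6 dB requires -6 − (-24) = 18 dB of make-up.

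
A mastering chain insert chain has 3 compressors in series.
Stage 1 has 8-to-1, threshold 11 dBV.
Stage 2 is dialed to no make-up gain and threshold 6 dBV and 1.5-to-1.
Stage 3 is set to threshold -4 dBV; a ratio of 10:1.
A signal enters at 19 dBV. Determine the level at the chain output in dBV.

Stage 1: 8 dB above 11 dBV, reduced 8:1 to 1 dB above → 12 dBV.
Stage 2: 12 dBV is 6 dB over 6 dBV; at 1.5:1 that becomes 4 dB over, giving 10 dBV.
Stage 3: 10 dBV is 14 dB over -4 dBV; at 10:1 that becomes 1.4 dB over, giving -2.6 dBV.

-2.6 dBV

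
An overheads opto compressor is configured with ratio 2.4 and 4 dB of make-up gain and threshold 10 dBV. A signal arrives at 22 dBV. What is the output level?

19 dBV

22 dBV sits 12 dB over threshold.
At 2.4:1 the overshoot is divided by 2.4, leaving 5 dB above threshold.
That puts the output at 15 dBV; make-up adds 4 dB, giving 19 dBV.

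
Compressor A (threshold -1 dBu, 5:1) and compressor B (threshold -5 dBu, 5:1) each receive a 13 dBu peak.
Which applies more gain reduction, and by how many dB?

A: 14 dB over, compressed to 2.8 dB over, so 11.2 dB of GR.
B: 18 dB over, compressed to 3.6 dB over, so 14.4 dB of GR.
B reduces 3.2 dB more.

B, by 3.2 dB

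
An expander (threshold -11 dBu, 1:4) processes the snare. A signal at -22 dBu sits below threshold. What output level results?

Undershoot = (-11) − (-22) = 11 dB.
At 1:4, that expands to 44 dB under threshold.
Output = -11 − 44 = -55 dBu.

-55 dBu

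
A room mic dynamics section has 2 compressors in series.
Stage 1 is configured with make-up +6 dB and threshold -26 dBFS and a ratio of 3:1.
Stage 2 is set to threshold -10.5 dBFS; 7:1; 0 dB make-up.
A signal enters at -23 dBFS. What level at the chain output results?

-19 dBFS

Stage 1: overshoot 3 dB → 3/3 = 1 dB → -25 dBFS; +6 dB make-up → -19 dBFS.
Stage 2: -19 dBFS ≤ -10.5 dBFS, so stage 2 doesn't engage; output -19 dBFS.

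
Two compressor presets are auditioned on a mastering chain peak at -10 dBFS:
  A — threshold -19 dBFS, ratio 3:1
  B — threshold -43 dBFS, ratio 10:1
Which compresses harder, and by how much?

B, by 23.7 dB

A: GR = 9 − 9/3 = 6 dB.
B: GR = 33 − 33/10 = 29.7 dB.
B reduces 23.7 dB more.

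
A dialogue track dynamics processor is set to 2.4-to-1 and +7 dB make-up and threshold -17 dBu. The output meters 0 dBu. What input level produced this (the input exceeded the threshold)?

Before make-up, the level was 0 − 7 = -7 dBu.
Post-compression overshoot = -7 − (-17) = 10 dB.
Input overshoot = R × output overshoot = 24 dB → input = -17 + 24 = 7 dBu.

7 dBu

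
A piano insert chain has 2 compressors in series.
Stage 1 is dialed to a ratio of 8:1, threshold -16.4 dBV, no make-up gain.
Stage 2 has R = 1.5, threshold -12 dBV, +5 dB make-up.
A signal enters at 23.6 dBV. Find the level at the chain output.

-6.6 dBV

Stage 1: 40 dB above -16.4 dBV, reduced 8:1 to 5 dB above → -11.4 dBV.
Stage 2: 0.6 dB above -12 dBV, reduced 1.5:1 to 0.4 dB above → -11.6 dBV; +5 dB make-up → -6.6 dBV.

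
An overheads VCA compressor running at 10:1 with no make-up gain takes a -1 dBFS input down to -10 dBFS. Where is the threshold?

-11 dBFS

Gain reduction = -1 − (-10) = 9 dB; output overshoot = GR / (R − 1) = 9 / 9 = 1 dB.
Threshold = output − output overshoot = -10 − 1 = -11 dBFS.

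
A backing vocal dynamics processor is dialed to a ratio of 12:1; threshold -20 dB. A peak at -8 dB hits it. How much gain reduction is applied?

11 dB

The signal is 12 dB above threshold.
At 12:1, output sits 12/12 = 1 dB above threshold.
So the signal is attenuated by 12 − 1 = 11 dB.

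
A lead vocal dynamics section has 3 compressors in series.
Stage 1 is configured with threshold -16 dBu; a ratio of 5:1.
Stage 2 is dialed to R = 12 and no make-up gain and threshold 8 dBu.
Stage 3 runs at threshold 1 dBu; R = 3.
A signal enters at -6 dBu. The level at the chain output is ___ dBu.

-14 dBu

Stage 1: -6 dBu is 10 dB over -16 dBu; at 5:1 that becomes 2 dB over, giving -14 dBu.
Stage 2: -14 dBu is at or below the 8 dBu threshold — no compression; output -14 dBu.
Stage 3: below threshold (-14 ≤ 1); passes unchanged; output -14 dBu.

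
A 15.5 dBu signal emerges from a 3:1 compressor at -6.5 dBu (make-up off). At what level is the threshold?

-17.5 dBu

Input is 33 dB above T (since output overshoot × R = input overshoot: (-6.5 − T)·3 = 15.5 − T gives T = -17.5 dBu).
Check: -17.5 + (15.5 − (-17.5))/3 = -17.5 + 11 = -6.5 dBu. ✓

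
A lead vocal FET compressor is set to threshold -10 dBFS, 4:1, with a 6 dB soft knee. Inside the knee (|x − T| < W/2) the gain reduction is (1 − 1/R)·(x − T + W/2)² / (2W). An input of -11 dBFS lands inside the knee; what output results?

x − T + W/2 = -11 − (-10) + 3 = 2.
GR = (1 − 1/4) × 2² / 12 = 0.75 × 4 / 12 = 0.25 dB.
Output = -11 − 0.25 = -11.25 dBFS.

-11.25 dBFS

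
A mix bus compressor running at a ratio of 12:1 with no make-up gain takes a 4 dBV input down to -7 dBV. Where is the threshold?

Input is 12 dB above T (since output overshoot × R = input overshoot: (-7 − T)·12 = 4 − T gives T = -8 dBV).
Check: -8 + (4 − (-8))/12 = -8 + 1 = -7 dBV. ✓

-8 dBV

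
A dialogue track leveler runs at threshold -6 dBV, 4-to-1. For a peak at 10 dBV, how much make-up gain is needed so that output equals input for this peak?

The peak compresses to -6 + 16/4 = -2 dBV.
To reach 10 dBV requires 10 − (-2) = 12 dB of make-up.

12 dB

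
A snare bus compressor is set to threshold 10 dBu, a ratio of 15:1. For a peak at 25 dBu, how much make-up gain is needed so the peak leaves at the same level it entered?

14 dB

Without make-up, output = threshold + overshoot/15 = 10 + 1 = 11 dBu.
Gap to target: 14 dB.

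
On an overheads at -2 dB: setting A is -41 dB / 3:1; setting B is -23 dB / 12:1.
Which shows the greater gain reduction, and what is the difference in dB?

A, by 6.75 dB

A: overshoot 39 dB → output overshoot 13 dB → GR 26 dB.
B: overshoot 21 dB → output overshoot 1.75 dB → GR 19.25 dB.
A reduces 6.75 dB more.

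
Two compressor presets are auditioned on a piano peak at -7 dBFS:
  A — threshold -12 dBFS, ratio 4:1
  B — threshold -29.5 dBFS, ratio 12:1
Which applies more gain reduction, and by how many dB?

A: GR = 5 − 5/4 = 3.75 dB.
B: GR = 22.5 − 22.5/12 = 20.625 dB.
B applies 16.875 dB more gain reduction.

B, by 16.875 dB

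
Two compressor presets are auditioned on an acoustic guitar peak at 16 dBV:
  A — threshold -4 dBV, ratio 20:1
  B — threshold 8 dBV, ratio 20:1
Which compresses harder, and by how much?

A, by 11.4 dB

A: GR = 20 − 20/20 = 19 dB.
B: GR = 8 − 8/20 = 7.6 dB.
A reduces 11.4 dB more.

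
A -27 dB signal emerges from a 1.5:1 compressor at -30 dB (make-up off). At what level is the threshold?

-36 dB

Let T be the threshold. Output overshoot = (input overshoot)/R, so -30 − T = (-27 − T)/1.5.
1.5·(-30 − T) = -27 − T → 0.5·T = -45 − (-27) = -18.
T = -18/0.5 = -36 dB.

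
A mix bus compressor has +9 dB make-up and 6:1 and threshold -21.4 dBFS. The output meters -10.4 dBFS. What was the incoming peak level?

Remove make-up: -10.4 − 9 = -19.4 dBFS.
That's 2 dB above the -21.4 dBFS threshold.
Before 6:1 compression the overshoot was 2 × 6 = 12 dB, so input = -21.4 + 12 = -9.4 dBFS.

-9.4 dBFS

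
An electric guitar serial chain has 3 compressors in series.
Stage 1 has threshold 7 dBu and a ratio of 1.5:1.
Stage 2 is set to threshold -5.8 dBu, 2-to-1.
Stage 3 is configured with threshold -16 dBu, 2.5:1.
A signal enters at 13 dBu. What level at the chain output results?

Stage 1: overshoot 6 dB → 6/1.5 = 4 dB → 11 dBu.
Stage 2: overshoot 16.8 dB → 16.8/2 = 8.4 dB → 2.6 dBu.
Stage 3: 18.6 dB above -16 dBu, reduced 2.5:1 to 7.44 dB above → -8.56 dBu.

-8.56 dBu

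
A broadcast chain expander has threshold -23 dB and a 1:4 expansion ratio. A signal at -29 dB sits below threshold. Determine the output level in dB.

The input is 6 dB below the -23 dB threshold.
A 1:4 expander multiplies undershoot by 4: 6 × 4 = 24 dB below threshold.
Output = -23 − 24 = -47 dB.

-47 dB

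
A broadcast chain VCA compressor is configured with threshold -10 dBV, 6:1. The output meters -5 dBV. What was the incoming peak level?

The compressed level sits -5 − (-10) = 5 dB over threshold.
Undo the ratio: input overshoot = 5 × 6 = 30 dB, giving input = 20 dBV.

20 dBV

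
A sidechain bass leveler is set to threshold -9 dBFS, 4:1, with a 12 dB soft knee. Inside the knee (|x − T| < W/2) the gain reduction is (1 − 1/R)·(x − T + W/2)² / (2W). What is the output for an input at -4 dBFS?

x − T + W/2 = -4 − (-9) + 6 = 11.
GR = (1 − 1/4) × 11² / 24 = 0.75 × 121 / 24 = 3.78125 dB.
Output = -4 − 3.78125 = -7.78125 dBFS.

-7.78125 dBFS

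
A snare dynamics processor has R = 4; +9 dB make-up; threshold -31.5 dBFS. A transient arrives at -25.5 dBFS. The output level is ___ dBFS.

-21 dBFS

The input is 6 dB above the -31.5 dBFS threshold.
4:1 compression reduces that to 6/4 = 1.5 dB over.
Output = -31.5 + 1.5 = -30 dBFS; make-up adds 9 dB, giving -21 dBFS.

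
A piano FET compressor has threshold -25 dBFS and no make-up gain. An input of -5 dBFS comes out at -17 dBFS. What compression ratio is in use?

2.5:1

Input overshoot = -5 − (-25) = 20 dB; output overshoot = -17 − (-25) = 8 dB.
Ratio = 20 / 8 = 2.5.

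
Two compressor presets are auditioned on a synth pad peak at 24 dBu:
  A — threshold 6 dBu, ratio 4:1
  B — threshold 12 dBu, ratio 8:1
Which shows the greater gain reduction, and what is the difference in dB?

A: overshoot 18 dB → output overshoot 4.5 dB → GR 13.5 dB.
B: overshoot 12 dB → output overshoot 1.5 dB → GR 10.5 dB.
Difference: 3 dB in favour of A.

A, by 3 dB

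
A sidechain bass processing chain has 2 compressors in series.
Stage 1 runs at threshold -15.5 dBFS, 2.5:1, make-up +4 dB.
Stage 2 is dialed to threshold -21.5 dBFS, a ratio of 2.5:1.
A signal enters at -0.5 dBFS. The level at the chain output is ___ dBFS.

-15.1 dBFS

Stage 1: 15 dB above -15.5 dBFS, reduced 2.5:1 to 6 dB above → -9.5 dBFS; +4 dB make-up → -5.5 dBFS.
Stage 2: -5.5 dBFS is 16 dB over -21.5 dBFS; at 2.5:1 that becomes 6.4 dB over, giving -15.1 dBFS.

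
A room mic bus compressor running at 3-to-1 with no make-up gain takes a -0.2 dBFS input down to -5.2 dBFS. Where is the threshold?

-7.7 dBFS

Input is 7.5 dB above T (since output overshoot × R = input overshoot: (-5.2 − T)·3 = -0.2 − T gives T = -7.7 dBFS).
Check: -7.7 + (-0.2 − (-7.7))/3 = -7.7 + 2.5 = -5.2 dBFS. ✓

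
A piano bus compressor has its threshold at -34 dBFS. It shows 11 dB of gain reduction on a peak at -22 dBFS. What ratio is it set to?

Input overshoot = -22 − (-34) = 12 dB.
Output overshoot = 12 − 11 = 1 dB.
Ratio = input overshoot / output overshoot = 12 / 1 = 12.

12:1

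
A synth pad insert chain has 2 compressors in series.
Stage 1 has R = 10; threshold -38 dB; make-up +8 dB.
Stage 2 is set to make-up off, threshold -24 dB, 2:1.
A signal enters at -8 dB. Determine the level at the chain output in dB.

Stage 1: overshoot 30 dB → 30/10 = 3 dB → -35 dB; +8 dB make-up → -27 dB.
Stage 2: -27 dB ≤ -24 dB, so stage 2 doesn't engage; output -27 dB.

-27 dB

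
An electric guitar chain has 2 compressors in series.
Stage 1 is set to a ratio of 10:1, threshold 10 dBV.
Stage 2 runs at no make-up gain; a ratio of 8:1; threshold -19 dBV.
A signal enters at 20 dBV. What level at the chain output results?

Stage 1: 20 dBV is 10 dB over 10 dBV; at 10:1 that becomes 1 dB over, giving 11 dBV.
Stage 2: overshoot 30 dB → 30/8 = 3.75 dB → -15.25 dBV.

-15.25 dBV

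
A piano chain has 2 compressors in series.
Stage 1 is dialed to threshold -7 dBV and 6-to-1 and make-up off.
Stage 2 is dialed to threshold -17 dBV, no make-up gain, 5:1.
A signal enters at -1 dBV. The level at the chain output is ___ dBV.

Stage 1: -1 dBV is 6 dB over -7 dBV; at 6:1 that becomes 1 dB over, giving -6 dBV.
Stage 2: overshoot 11 dB → 11/5 = 2.2 dB → -14.8 dBV.

-14.8 dBV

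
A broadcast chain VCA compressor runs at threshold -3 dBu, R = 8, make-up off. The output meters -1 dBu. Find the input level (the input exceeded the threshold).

13 dBu

That's 2 dB above the -3 dBu threshold.
Input overshoot = R × output overshoot = 16 dB → input = -3 + 16 = 13 dBu.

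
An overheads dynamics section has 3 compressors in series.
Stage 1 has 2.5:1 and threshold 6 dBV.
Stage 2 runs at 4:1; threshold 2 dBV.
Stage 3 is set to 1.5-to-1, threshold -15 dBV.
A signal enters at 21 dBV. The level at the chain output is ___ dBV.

Stage 1: 15 dB above 6 dBV, reduced 2.5:1 to 6 dB above → 12 dBV.
Stage 2: overshoot 10 dB → 10/4 = 2.5 dB → 4.5 dBV.
Stage 3: overshoot 19.5 dB → 19.5/1.5 = 13 dB → -2 dBV.

-2 dBV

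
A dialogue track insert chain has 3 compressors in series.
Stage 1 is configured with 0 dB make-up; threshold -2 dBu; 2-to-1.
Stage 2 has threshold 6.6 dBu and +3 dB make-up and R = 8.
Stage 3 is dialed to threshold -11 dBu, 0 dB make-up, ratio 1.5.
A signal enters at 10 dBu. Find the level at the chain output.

1 dBu

Stage 1: 12 dB above -2 dBu, reduced 2:1 to 6 dB above → 4 dBu.
Stage 2: 4 dBu ≤ 6.6 dBu, so stage 2 doesn't engage; make-up brings it to 7 dBu.
Stage 3: overshoot 18 dB → 18/1.5 = 12 dB → 1 dBu.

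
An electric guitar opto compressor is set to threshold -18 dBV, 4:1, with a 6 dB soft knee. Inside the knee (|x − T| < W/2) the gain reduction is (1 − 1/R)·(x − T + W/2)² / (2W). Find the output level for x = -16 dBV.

x − T + W/2 = -16 − (-18) + 3 = 5.
GR = (1 − 1/4) × 5² / 12 = 0.75 × 25 / 12 = 1.5625 dB.
Output = -16 − 1.5625 = -17.5625 dBV.

-17.5625 dBV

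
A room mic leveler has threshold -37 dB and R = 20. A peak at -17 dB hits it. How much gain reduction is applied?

19 dB

Overshoot = -17 − (-37) = 20 dB.
A 20:1 ratio leaves 1 dB of that excess.
Gain reduction = 20 − 1 = 19 dB.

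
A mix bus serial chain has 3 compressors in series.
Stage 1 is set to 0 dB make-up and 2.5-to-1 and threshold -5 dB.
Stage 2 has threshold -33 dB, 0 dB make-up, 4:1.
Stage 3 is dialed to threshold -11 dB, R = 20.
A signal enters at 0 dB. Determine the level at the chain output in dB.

Stage 1: overshoot 5 dB → 5/2.5 = 2 dB → -3 dB.
Stage 2: -3 dB is 30 dB over -33 dB; at 4:1 that becomes 7.5 dB over, giving -25.5 dB.
Stage 3: -25.5 dB is at or below the -11 dB threshold — no compression; output -25.5 dB.

-25.5 dB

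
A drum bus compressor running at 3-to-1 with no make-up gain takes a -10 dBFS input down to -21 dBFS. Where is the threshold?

Let T be the threshold. Output overshoot = (input overshoot)/R, so -21 − T = (-10 − T)/3.
3·(-21 − T) = -10 − T → 2·T = -63 − (-10) = -53.
T = -53/2 = -26.5 dBFS.

-26.5 dBFS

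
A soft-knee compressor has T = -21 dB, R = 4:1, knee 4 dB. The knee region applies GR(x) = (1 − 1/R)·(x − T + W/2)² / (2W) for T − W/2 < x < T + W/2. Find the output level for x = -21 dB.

-21.375 dB

x − T + W/2 = -21 − (-21) + 2 = 2.
GR = (1 − 1/4) × 2² / 8 = 0.75 × 4 / 8 = 0.375 dB.
Output = -21 − 0.375 = -21.375 dB.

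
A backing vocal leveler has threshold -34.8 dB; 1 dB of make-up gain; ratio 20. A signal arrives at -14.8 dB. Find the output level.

Overshoot: -14.8 − (-34.8) = 20 dB.
20:1 compression reduces that to 20/20 = 1 dB over.
Output = -34.8 + 1 = -33.8 dB; make-up adds 1 dB, giving -32.8 dB.

-32.8 dB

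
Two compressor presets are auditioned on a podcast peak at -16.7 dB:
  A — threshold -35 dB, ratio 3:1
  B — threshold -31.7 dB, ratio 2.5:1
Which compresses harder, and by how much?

A: GR = 18.3 − 18.3/3 = 12.2 dB.
B: GR = 15 − 15/2.5 = 9 dB.
A reduces 3.2 dB more.

A, by 3.2 dB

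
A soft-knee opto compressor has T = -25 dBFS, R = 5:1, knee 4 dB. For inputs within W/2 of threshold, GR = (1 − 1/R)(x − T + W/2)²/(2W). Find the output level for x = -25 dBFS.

x − T + W/2 = -25 − (-25) + 2 = 2.
GR = (1 − 1/5) × 2² / 8 = 0.8 × 4 / 8 = 0.4 dB.
Output = -25 − 0.4 = -25.4 dBFS.

-25.4 dBFS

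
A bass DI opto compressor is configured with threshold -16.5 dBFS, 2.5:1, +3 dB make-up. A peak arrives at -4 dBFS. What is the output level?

-4 dBFS sits 12.5 dB over threshold.
At 2.5:1 the overshoot is divided by 2.5, leaving 5 dB above threshold.
So the level is -16.5 + 5 = -11.5 dBFS; make-up adds 3 dB, giving -8.5 dBFS.

-8.5 dBFS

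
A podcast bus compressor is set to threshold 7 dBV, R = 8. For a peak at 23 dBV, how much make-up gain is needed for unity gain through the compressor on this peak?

14 dB

Without make-up, output = threshold + overshoot/8 = 7 + 2 = 9 dBV.
Gap to target: 14 dB.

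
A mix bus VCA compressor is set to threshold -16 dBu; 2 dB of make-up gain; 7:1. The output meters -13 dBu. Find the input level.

-9 dBu

Remove make-up: -13 − 2 = -15 dBu.
Post-compression overshoot = -15 − (-16) = 1 dB.
Before 7:1 compression the overshoot was 1 × 7 = 7 dB, so input = -16 + 7 = -9 dBu.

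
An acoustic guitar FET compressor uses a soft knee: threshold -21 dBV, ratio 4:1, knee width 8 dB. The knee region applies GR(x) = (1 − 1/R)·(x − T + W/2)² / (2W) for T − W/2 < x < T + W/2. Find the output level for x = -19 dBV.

-20.6875 dBV

x − T + W/2 = -19 − (-21) + 4 = 6.
GR = (1 − 1/4) × 6² / 16 = 0.75 × 36 / 16 = 1.6875 dB.
Output = -19 − 1.6875 = -20.6875 dBV.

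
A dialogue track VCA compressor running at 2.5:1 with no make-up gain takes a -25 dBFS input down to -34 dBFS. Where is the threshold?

Input is 15 dB above T (since output overshoot × R = input overshoot: (-34 − T)·2.5 = -25 − T gives T = -40 dBFS).
Check: -40 + (-25 − (-40))/2.5 = -40 + 6 = -34 dBFS. ✓

-40 dBFS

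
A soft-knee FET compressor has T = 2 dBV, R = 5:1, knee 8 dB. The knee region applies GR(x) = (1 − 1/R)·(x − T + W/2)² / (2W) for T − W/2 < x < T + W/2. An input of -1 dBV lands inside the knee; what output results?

-1.05 dBV

x − T + W/2 = -1 − 2 + 4 = 1.
GR = (1 − 1/5) × 1² / 16 = 0.8 × 1 / 16 = 0.05 dB.
Output = -1 − 0.05 = -1.05 dBV.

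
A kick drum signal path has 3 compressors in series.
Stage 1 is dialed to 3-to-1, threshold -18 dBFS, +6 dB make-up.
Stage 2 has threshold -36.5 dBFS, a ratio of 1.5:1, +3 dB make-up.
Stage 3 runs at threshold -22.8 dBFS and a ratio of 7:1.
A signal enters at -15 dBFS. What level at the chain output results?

-21.9 dBFS

Stage 1: -15 dBFS is 3 dB over -18 dBFS; at 3:1 that becomes 1 dB over, giving -17 dBFS; +6 dB make-up → -11 dBFS.
Stage 2: overshoot 25.5 dB → 25.5/1.5 = 17 dB → -19.5 dBFS; +3 dB make-up → -16.5 dBFS.
Stage 3: 6.3 dB above -22.8 dBFS, reduced 7:1 to 0.9 dB above → -21.9 dBFS.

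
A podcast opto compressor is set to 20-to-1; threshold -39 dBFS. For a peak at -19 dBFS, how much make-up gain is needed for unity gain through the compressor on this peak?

19 dB

Overshoot 20 dB → 20/20 = 1 dB after compression, so the compressed level is -39 + 1 = -38 dBFS.
Make-up = target − compressed = -19 − (-38) = 19 dB.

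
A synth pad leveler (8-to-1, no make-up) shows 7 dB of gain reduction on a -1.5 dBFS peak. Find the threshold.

Input is 8 dB above T (since output overshoot × R = input overshoot: (-8.5 − T)·8 = -1.5 − T gives T = -9.5 dBFS).
Check: -9.5 + (-1.5 − (-9.5))/8 = -9.5 + 1 = -8.5 dBFS. ✓

-9.5 dBFS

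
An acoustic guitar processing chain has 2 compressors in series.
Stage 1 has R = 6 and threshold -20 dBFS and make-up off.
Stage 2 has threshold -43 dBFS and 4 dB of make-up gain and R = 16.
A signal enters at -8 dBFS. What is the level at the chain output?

-37.4375 dBFS

Stage 1: 12 dB above -20 dBFS, reduced 6:1 to 2 dB above → -18 dBFS.
Stage 2: overshoot 25 dB → 25/16 = 1.5625 dB → -41.4375 dBFS; +4 dB make-up → -37.4375 dBFS.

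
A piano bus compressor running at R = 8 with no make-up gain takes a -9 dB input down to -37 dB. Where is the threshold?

-41 dB

Let T be the threshold. Output overshoot = (input overshoot)/R, so -37 − T = (-9 − T)/8.
8·(-37 − T) = -9 − T → 7·T = -296 − (-9) = -287.
T = -287/7 = -41 dB.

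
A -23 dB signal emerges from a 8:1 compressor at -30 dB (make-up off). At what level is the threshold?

-31 dB

Let T be the threshold. Output overshoot = (input overshoot)/R, so -30 − T = (-23 − T)/8.
8·(-30 − T) = -23 − T → 7·T = -240 − (-23) = -217.
T = -217/7 = -31 dB.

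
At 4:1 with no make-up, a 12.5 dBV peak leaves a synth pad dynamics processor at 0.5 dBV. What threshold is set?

Let T be the threshold. Output overshoot = (input overshoot)/R, so 0.5 − T = (12.5 − T)/4.
4·(0.5 − T) = 12.5 − T → 3·T = 2 − 12.5 = -10.5.
T = -10.5/3 = -3.5 dBV.

-3.5 dBV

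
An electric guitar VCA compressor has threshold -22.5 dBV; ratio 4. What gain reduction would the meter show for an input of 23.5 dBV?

34.5 dB

The signal is 46 dB above threshold.
A 4:1 ratio leaves 11.5 dB of that excess.
Gain reduction = 46 − 11.5 = 34.5 dB.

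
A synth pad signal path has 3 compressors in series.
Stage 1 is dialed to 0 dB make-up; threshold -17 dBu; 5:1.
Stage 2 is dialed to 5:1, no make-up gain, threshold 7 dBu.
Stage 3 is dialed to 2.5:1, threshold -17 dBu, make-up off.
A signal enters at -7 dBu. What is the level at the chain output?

-16.2 dBu

Stage 1: overshoot 10 dB → 10/5 = 2 dB → -15 dBu.
Stage 2: -15 dBu ≤ 7 dBu, so stage 2 doesn't engage; output -15 dBu.
Stage 3: 2 dB above -17 dBu, reduced 2.5:1 to 0.8 dB above → -16.2 dBu.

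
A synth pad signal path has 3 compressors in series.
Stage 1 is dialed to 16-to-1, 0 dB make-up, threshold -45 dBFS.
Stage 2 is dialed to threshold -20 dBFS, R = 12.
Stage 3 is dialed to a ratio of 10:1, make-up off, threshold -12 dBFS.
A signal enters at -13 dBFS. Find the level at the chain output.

-43 dBFS

Stage 1: 32 dB above -45 dBFS, reduced 16:1 to 2 dB above → -43 dBFS.
Stage 2: -43 dBFS ≤ -20 dBFS, so stage 2 doesn't engage; output -43 dBFS.
Stage 3: -43 dBFS ≤ -12 dBFS, so stage 3 doesn't engage; output -43 dBFS.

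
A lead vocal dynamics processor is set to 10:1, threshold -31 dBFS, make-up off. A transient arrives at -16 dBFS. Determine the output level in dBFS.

Overshoot: -16 − (-31) = 15 dB.
At 10:1 the overshoot is divided by 10, leaving 1.5 dB above threshold.
So the level is -31 + 1.5 = -29.5 dBFS.

-29.5 dBFS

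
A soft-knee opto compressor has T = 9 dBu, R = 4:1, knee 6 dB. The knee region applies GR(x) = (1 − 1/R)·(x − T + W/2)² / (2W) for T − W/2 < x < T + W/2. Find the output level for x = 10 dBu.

x − T + W/2 = 10 − 9 + 3 = 4.
GR = (1 − 1/4) × 4² / 12 = 0.75 × 16 / 12 = 1 dB.
Output = 10 − 1 = 9 dBu.

9 dBu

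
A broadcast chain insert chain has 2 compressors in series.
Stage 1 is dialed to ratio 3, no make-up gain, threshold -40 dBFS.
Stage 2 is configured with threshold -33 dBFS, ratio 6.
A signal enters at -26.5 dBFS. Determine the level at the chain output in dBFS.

-35.5 dBFS

Stage 1: overshoot 13.5 dB → 13.5/3 = 4.5 dB → -35.5 dBFS.
Stage 2: below threshold (-35.5 ≤ -33); passes unchanged; output -35.5 dBFS.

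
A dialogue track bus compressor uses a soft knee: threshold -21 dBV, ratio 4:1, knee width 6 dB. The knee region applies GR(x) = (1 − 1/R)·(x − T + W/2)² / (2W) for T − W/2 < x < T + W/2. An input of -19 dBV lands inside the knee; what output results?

-20.5625 dBV

x − T + W/2 = -19 − (-21) + 3 = 5.
GR = (1 − 1/4) × 5² / 12 = 0.75 × 25 / 12 = 1.5625 dB.
Output = -19 − 1.5625 = -20.5625 dBV.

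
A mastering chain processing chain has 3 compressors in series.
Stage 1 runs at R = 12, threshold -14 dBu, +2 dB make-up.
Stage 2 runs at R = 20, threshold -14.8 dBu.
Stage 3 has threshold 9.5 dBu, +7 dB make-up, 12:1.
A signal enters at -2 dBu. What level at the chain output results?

Stage 1: -2 dBu is 12 dB over -14 dBu; at 12:1 that becomes 1 dB over, giving -13 dBu; +2 dB make-up → -11 dBu.
Stage 2: overshoot 3.8 dB → 3.8/20 = 0.19 dB → -14.61 dBu.
Stage 3: -14.61 dBu ≤ 9.5 dBu, so stage 3 doesn't engage; make-up brings it to -7.61 dBu.

-7.61 dBu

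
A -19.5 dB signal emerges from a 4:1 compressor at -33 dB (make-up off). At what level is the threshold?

Input is 18 dB above T (since output overshoot × R = input overshoot: (-33 − T)·4 = -19.5 − T gives T = -37.5 dB).
Check: -37.5 + (-19.5 − (-37.5))/4 = -37.5 + 4.5 = -33 dB. ✓

-37.5 dB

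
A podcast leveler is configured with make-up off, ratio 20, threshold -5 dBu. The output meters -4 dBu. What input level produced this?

The compressed level sits -4 − (-5) = 1 dB over threshold.
Before 20:1 compression the overshoot was 1 × 20 = 20 dB, so input = -5 + 20 = 15 dBu.

15 dBu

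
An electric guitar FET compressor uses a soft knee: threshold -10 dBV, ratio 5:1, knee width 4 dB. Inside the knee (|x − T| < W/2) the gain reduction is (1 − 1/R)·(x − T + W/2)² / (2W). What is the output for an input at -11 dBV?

x − T + W/2 = -11 − (-10) + 2 = 1.
GR = (1 − 1/5) × 1² / 8 = 0.8 × 1 / 8 = 0.1 dB.
Output = -11 − 0.1 = -11.1 dBV.

-11.1 dBV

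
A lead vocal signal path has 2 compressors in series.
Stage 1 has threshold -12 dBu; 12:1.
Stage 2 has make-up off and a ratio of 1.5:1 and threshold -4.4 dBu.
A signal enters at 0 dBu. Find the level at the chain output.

-11 dBu

Stage 1: overshoot 12 dB → 12/12 = 1 dB → -11 dBu.
Stage 2: -11 dBu ≤ -4.4 dBu, so stage 2 doesn't engage; output -11 dBu.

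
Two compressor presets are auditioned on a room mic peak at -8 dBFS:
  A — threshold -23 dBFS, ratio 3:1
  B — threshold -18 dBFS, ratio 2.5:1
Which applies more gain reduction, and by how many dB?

A, by 4 dB

A: 15 dB over, compressed to 5 dB over, so 10 dB of GR.
B: 10 dB over, compressed to 4 dB over, so 6 dB of GR.
A reduces 4 dB more.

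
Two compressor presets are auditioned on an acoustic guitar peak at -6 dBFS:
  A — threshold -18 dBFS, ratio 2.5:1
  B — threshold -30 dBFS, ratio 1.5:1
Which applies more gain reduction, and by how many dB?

B, by 0.8 dB

A: overshoot 12 dB → output overshoot 4.8 dB → GR 7.2 dB.
B: overshoot 24 dB → output overshoot 16 dB → GR 8 dB.
B reduces 0.8 dB more.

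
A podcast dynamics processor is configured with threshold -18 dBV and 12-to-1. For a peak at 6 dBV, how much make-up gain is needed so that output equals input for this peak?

22 dB

Without make-up, output = threshold + overshoot/12 = -18 + 2 = -16 dBV.
Gap to target: 22 dB.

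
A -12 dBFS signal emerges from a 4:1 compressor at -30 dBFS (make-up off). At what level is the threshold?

-36 dBFS

Gain reduction = -12 − (-30) = 18 dB; output overshoot = GR / (R − 1) = 18 / 3 = 6 dB.
Threshold = output − output overshoot = -30 − 6 = -36 dBFS.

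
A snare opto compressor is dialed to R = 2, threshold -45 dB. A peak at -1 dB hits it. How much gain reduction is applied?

-1 dB exceeds the threshold by 44 dB.
After 2:1 compression the overshoot becomes 44/2 = 22 dB.
So the signal is attenuated by 44 − 22 = 22 dB.

22 dB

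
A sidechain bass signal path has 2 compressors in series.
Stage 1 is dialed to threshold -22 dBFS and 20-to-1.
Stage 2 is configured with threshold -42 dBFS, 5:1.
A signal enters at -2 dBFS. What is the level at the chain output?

Stage 1: -2 dBFS is 20 dB over -22 dBFS; at 20:1 that becomes 1 dB over, giving -21 dBFS.
Stage 2: -21 dBFS is 21 dB over -42 dBFS; at 5:1 that becomes 4.2 dB over, giving -37.8 dBFS.

-37.8 dBFS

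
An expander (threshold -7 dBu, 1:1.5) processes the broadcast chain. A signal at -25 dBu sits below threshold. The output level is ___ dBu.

Below threshold, a 1:1.5 expander applies gain = (1.5−1)×(T − x) of attenuation.
(1.5−1) × 18 = 9 dB, so output = -25 − 9 = -34 dBu.

-34 dBu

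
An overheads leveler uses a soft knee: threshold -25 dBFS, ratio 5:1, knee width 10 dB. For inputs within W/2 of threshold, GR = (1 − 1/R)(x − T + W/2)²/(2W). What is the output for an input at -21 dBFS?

-24.24 dBFS

x − T + W/2 = -21 − (-25) + 5 = 9.
GR = (1 − 1/5) × 9² / 20 = 0.8 × 81 / 20 = 3.24 dB.
Output = -21 − 3.24 = -24.24 dBFS.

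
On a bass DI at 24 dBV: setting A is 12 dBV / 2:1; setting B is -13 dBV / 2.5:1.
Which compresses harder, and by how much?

B, by 16.2 dB

A: 12 dB over, compressed to 6 dB over, so 6 dB of GR.
B: 37 dB over, compressed to 14.8 dB over, so 22.2 dB of GR.
B reduces 16.2 dB more.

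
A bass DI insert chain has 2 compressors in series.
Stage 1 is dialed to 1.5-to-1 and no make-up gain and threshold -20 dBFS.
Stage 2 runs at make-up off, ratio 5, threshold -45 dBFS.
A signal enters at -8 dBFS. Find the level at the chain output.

-38.4 dBFS

Stage 1: overshoot 12 dB → 12/1.5 = 8 dB → -12 dBFS.
Stage 2: 33 dB above -45 dBFS, reduced 5:1 to 6.6 dB above → -38.4 dBFS.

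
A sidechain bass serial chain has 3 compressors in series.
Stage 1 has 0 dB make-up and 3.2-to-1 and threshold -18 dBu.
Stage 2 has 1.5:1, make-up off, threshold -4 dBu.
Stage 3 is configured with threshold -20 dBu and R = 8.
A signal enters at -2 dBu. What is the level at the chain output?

Stage 1: overshoot 16 dB → 16/3.2 = 5 dB → -13 dBu.
Stage 2: below threshold (-13 ≤ -4); passes unchanged; output -13 dBu.
Stage 3: overshoot 7 dB → 7/8 = 0.875 dB → -19.125 dBu.

-19.125 dBu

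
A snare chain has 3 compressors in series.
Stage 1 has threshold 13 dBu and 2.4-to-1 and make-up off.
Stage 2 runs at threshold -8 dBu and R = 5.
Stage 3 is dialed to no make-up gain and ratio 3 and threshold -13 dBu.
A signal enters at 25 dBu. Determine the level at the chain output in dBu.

Stage 1: 12 dB above 13 dBu, reduced 2.4:1 to 5 dB above → 18 dBu.
Stage 2: overshoot 26 dB → 26/5 = 5.2 dB → -2.8 dBu.
Stage 3: -2.8 dBu is 10.2 dB over -13 dBu; at 3:1 that becomes 3.4 dB over, giving -9.6 dBu.

-9.6 dBu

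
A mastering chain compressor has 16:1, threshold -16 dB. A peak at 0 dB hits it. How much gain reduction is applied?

Overshoot = 0 − (-16) = 16 dB.
After 16:1 compression the overshoot becomes 16/16 = 1 dB.
So the signal is attenuated by 16 − 1 = 15 dB.

15 dB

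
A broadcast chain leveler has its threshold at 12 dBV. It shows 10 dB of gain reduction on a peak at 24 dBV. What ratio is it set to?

Input overshoot = 24 − 12 = 12 dB.
Output overshoot = 12 − 10 = 2 dB.
Ratio = input overshoot / output overshoot = 12 / 2 = 6.

6:1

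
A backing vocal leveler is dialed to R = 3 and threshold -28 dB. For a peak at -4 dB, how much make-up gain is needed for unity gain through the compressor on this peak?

16 dB

Without make-up, output = threshold + overshoot/3 = -28 + 8 = -20 dB.
Gap to target: 16 dB.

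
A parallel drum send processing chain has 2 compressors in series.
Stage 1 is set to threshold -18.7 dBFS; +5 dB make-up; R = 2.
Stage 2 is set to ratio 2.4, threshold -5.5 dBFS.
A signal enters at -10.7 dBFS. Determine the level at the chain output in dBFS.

-9.7 dBFS

Stage 1: 8 dB above -18.7 dBFS, reduced 2:1 to 4 dB above → -14.7 dBFS; +5 dB make-up → -9.7 dBFS.
Stage 2: below threshold (-9.7 ≤ -5.5); passes unchanged; output -9.7 dBFS.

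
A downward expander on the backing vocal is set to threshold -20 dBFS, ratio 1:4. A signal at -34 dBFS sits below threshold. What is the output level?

-76 dBFS

Below threshold, a 1:4 expander applies gain = (4−1)×(T − x) of attenuation.
(4−1) × 14 = 42 dB, so output = -34 − 42 = -76 dBFS.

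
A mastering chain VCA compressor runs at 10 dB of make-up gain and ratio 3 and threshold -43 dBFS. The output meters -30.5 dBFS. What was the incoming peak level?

Before make-up, the level was -30.5 − 10 = -40.5 dBFS.
That's 2.5 dB above the -43 dBFS threshold.
Undo the ratio: input overshoot = 2.5 × 3 = 7.5 dB, giving input = -35.5 dBFS.

-35.5 dBFS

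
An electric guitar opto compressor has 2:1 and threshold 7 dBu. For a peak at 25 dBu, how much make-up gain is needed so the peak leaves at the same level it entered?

Overshoot 18 dB → 18/2 = 9 dB after compression, so the compressed level is 7 + 9 = 16 dBu.
Make-up = target − compressed = 25 − 16 = 9 dB.

9 dB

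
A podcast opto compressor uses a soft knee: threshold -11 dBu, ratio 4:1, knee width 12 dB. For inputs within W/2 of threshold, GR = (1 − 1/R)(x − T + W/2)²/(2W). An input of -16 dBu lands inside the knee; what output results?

x − T + W/2 = -16 − (-11) + 6 = 1.
GR = (1 − 1/4) × 1² / 24 = 0.75 × 1 / 24 = 0.03125 dB.
Output = -16 − 0.03125 = -16.03125 dBu.

-16.03125 dBu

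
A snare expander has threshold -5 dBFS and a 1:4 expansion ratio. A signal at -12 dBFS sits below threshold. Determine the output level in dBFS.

-33 dBFS

Undershoot = (-5) − (-12) = 7 dB.
At 1:4, that expands to 28 dB under threshold.
Output = -5 − 28 = -33 dBFS.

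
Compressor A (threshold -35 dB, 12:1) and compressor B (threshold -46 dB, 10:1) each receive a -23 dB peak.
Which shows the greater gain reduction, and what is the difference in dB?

A: GR = 12 − 12/12 = 11 dB.
B: GR = 23 − 23/10 = 20.7 dB.
B applies 9.7 dB more gain reduction.

B, by 9.7 dB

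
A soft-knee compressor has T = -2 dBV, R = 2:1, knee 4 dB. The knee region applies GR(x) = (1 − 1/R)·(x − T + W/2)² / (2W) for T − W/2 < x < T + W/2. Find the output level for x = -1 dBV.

x − T + W/2 = -1 − (-2) + 2 = 3.
GR = (1 − 1/2) × 3² / 8 = 0.5 × 9 / 8 = 0.5625 dB.
Output = -1 − 0.5625 = -1.5625 dBV.

-1.5625 dBV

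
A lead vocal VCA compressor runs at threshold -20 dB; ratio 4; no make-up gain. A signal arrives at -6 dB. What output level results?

-6 dB sits 14 dB over threshold.
The 14 dB excess becomes 3.5 dB after 4:1 reduction.
That puts the output at -16.5 dB.

-16.5 dB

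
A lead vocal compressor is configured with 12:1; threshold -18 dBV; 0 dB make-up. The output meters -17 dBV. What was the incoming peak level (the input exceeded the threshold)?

The compressed level sits -17 − (-18) = 1 dB over threshold.
Input overshoot = R × output overshoot = 12 dB → input = -18 + 12 = -6 dBV.

-6 dBV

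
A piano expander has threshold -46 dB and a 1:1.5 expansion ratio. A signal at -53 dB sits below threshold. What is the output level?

-56.5 dB

The input is 7 dB below the -46 dB threshold.
A 1:1.5 expander multiplies undershoot by 1.5: 7 × 1.5 = 10.5 dB below threshold.
Output = -46 − 10.5 = -56.5 dB.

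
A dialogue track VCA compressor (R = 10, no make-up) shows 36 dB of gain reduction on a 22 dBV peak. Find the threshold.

Gain reduction = 22 − (-14) = 36 dB; output overshoot = GR / (R − 1) = 36 / 9 = 4 dB.
Threshold = output − output overshoot = -14 − 4 = -18 dBV.

-18 dBV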